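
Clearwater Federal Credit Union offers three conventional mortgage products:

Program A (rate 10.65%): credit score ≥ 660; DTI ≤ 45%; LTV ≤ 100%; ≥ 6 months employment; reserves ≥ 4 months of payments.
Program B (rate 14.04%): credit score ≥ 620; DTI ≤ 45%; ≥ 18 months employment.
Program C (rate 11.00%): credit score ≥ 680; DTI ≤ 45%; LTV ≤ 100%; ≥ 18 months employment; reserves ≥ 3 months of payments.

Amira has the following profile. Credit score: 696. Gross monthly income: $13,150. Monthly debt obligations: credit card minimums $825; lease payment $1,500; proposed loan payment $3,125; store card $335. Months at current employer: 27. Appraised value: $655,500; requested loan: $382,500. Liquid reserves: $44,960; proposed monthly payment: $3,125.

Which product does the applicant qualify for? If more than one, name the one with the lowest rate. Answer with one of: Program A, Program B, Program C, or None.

Program A

Total debts = (825 + 1,500 + 3,125 + 335) = 5,785; DTI = 5,785/13,150 = 44%.
LTV = 382,500/655,500 = 58.4%.
Reserves = 44,960/3,125 = 14.4 months.
Program A: score 696 ≥ 660; DTI 44% ≤ 45%; LTV 58.4% ≤ 100%; employment 27 ≥ 6 mo; reserves 14.4 ≥ 4 mo → qualifies.
Program B: score 696 ≥ 620; DTI 44% ≤ 45%; employment 27 ≥ 18 mo → qualifies.
Program C: score 696 ≥ 680; DTI 44% ≤ 45%; LTV 58.4% ≤ 100%; employment 27 ≥ 18 mo; reserves 14.4 ≥ 3 mo → qualifies.
Qualifying: Program A, Program B, Program C. Lowest rate is 10.65% → Program A.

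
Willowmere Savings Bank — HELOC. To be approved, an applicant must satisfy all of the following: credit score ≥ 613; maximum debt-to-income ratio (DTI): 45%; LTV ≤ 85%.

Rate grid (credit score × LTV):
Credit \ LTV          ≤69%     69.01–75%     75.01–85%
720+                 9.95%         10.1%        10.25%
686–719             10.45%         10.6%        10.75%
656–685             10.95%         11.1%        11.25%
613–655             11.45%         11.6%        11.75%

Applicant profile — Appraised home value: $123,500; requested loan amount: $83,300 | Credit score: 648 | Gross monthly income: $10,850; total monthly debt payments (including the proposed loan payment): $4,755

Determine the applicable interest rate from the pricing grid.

Credit score 648 ≥ 613; DTI = 4,755/10,850 = 43.8% ≤ 45%
LTV = 83,300/123,500 = 67.4% ≤ 85%
Row: 648 falls in 613–655. Column: 67.4% falls in ≤69%. Rate = 11.45%.

11.45%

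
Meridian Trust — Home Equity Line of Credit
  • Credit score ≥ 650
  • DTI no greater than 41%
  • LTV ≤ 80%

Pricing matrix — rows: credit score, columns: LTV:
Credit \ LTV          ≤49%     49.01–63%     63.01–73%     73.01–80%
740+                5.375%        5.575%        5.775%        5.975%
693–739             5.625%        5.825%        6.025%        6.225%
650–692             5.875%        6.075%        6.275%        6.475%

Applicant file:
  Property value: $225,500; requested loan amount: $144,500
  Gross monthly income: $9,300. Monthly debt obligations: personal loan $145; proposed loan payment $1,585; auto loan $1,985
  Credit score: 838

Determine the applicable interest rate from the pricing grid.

Credit score 838 ≥ 650; Total monthly debts = (145 + 1,585 + 1,985) = 3,715. Debt-to-income = 3,715/9,300 = 39.9% — meets 41% limit
Loan-to-value = 144,500/225,500 = 64.1% — pass (80% max)
Credit 838 → row 740+; LTV 64.1% → column 63.01–73%. Grid cell → 5.775%.

5.775%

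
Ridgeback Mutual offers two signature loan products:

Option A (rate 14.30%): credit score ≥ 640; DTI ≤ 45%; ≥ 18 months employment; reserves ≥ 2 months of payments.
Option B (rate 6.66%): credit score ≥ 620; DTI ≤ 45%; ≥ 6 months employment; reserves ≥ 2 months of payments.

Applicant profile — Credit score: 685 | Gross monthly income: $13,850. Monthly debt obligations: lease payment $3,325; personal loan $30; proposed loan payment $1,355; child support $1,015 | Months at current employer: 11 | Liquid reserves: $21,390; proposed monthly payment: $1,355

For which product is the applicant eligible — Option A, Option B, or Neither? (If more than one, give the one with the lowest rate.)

Total debts = (3,325 + 30 + 1,355 + 1,015) = 5,725; DTI = 5,725/13,850 = 41.3%.
Reserves = 21,390/1,355 = 15.8 months.
Option A: score 685 ≥ 640; DTI 41.3% ≤ 45%; employment 11 < 18 mo; reserves 15.8 ≥ 2 mo → does not qualify.
Option B: score 685 ≥ 620; DTI 41.3% ≤ 45%; employment 11 ≥ 6 mo; reserves 15.8 ≥ 2 mo → qualifies.

Option B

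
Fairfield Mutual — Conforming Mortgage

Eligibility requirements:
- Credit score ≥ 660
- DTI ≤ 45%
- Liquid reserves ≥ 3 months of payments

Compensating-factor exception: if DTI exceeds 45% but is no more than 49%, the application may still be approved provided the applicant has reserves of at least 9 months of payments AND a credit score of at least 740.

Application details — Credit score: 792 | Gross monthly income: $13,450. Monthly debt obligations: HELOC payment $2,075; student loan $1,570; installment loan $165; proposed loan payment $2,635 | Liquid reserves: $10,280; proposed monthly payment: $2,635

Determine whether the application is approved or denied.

Denied

Credit score 792 ≥ 660 (meets base)
Total debts = (2,075 + 1,570 + 165 + 2,635) = 6,445. DTI = 6,445/13,450 = 47.9% > 45% — standard DTI limit exceeded.
Liquid reserves cover 10,280/2,635 = 3.9 months — ≥ 3 required
47.9% falls in the override range (45%–49%), so the compensating-factor test applies.
Override check — reserves: 3.9 mo (short of 9); score: 792 (ok).
Compensating-factor requirement not fully met.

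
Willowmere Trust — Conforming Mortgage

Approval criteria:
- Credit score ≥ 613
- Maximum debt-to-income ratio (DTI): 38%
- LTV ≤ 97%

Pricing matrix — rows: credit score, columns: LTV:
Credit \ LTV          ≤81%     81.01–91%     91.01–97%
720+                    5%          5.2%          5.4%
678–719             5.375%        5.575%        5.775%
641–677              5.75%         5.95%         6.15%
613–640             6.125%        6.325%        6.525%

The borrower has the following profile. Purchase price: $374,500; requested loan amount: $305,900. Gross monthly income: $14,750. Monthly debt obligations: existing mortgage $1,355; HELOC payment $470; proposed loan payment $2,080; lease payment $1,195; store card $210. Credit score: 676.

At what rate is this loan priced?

5.95%

Credit score 676 ≥ 613; Total monthly debts = (1,355 + 470 + 2,080 + 1,195 + 210) = 5,310. DTI = 5,310/14,750 = 36% ≤ 38%
LTV: 305,900 ÷ 374,500 = 81.7%, within 97% cap
Score 676 is in the 641–677 band; LTV 81.7% is in the 81.01–91% band → 5.95%.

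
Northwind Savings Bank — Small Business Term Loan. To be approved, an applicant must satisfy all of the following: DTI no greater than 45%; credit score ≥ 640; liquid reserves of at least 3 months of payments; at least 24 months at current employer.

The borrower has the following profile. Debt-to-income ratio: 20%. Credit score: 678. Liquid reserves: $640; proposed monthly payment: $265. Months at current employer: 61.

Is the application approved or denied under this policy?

DTI 20% is within the 45% limit
Credit score 678 ≥ 640 (meets)
Reserves = 640/265 = 2.4 months < 3
Employment 61 ≥ 24 months
Fails on reserves.

Denied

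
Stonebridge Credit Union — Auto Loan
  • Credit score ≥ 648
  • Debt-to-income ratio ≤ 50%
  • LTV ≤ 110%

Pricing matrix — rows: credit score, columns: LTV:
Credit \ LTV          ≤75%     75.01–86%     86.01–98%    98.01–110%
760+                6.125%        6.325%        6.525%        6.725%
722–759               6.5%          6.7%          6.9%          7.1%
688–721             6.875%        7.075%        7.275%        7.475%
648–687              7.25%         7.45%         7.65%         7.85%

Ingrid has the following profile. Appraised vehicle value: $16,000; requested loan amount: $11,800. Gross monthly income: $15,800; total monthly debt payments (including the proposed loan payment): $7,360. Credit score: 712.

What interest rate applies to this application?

Credit score 712 ≥ 648; DTI = 7,360/15,800 = 46.6% ≤ 50%
LTV = 11,800/16,000 = 73.8% ≤ 110%
Credit 712 → row 688–721; LTV 73.8% → column ≤75%. Grid cell → 6.875%.

6.875%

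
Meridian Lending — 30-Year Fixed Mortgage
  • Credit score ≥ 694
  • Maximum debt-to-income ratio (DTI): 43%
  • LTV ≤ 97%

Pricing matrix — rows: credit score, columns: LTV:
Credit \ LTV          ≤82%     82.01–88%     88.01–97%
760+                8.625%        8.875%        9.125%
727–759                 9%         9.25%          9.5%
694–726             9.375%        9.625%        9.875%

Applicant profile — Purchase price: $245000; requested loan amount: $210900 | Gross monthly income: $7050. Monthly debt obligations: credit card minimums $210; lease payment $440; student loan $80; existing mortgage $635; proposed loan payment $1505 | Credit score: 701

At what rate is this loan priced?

Credit score 701 ≥ 694; Total monthly debts = (210 + 440 + 80 + 635 + 1,505) = 2,870. DTI = 2,870/7,050 = 40.7% ≤ 43%
LTV = 210,900/245,000 = 86.1% ≤ 97%
Score 701 is in the 694–726 band; LTV 86.1% is in the 82.01–88% band → 9.625%.

9.625%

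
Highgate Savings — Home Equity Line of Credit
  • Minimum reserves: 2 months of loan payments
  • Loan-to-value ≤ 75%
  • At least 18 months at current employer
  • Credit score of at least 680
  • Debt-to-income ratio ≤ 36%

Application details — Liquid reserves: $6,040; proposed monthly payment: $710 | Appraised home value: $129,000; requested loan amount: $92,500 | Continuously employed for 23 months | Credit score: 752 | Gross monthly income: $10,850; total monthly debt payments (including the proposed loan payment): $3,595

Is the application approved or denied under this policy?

Reserves = 6,040/710 = 8.5 months ≥ 2
Loan-to-value = 92,500/129,000 = 71.7% — pass (75% max)
Employment 23 ≥ 18 months
Credit score 752 ≥ 680 (meets)
Debt-to-income = 3,595/10,850 = 33.1% — meets 36% limit
All criteria satisfied.

Approved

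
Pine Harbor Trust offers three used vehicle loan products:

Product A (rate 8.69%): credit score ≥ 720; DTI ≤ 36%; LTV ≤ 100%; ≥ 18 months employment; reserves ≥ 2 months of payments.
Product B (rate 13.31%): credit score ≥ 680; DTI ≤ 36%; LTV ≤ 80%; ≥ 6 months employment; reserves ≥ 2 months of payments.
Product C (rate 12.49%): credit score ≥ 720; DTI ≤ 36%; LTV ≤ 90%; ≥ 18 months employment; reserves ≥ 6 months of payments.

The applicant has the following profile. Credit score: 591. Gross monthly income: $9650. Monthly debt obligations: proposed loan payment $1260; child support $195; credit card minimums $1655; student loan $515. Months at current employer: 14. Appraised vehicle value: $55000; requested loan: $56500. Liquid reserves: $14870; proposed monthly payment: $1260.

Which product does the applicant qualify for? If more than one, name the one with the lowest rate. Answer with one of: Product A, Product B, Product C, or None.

None

Total debts = (1,260 + 195 + 1,655 + 515) = 3,625; DTI = 3,625/9,650 = 37.6%.
LTV = 56,500/55,000 = 102.7%.
Reserves = 14,870/1,260 = 11.8 months.
Product A: score 591 < 720; DTI 37.6% > 36%; LTV 102.7% > 100%; employment 14 < 18 mo; reserves 11.8 ≥ 2 mo → does not qualify.
Product B: score 591 < 680; DTI 37.6% > 36%; LTV 102.7% > 80%; employment 14 ≥ 6 mo; reserves 11.8 ≥ 2 mo → does not qualify.
Product C: score 591 < 720; DTI 37.6% > 36%; LTV 102.7% > 90%; employment 14 < 18 mo; reserves 11.8 ≥ 6 mo → does not qualify.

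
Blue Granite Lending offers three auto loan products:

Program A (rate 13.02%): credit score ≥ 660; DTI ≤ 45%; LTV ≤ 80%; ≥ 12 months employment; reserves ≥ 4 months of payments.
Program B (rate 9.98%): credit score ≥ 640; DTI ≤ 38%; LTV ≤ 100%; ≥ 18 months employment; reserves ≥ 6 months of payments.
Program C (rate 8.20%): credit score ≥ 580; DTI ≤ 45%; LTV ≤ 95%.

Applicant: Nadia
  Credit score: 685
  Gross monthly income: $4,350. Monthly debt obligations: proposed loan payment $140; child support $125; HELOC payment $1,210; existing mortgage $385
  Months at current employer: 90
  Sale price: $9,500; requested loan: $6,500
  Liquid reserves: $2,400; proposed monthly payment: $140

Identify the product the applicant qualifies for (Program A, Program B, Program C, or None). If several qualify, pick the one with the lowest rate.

Total debts = (140 + 125 + 1,210 + 385) = 1,860; DTI = 1,860/4,350 = 42.8%.
LTV = 6,500/9,500 = 68.4%.
Reserves = 2,400/140 = 17.1 months.
Program A: score 685 ≥ 660; DTI 42.8% ≤ 45%; LTV 68.4% ≤ 80%; employment 90 ≥ 12 mo; reserves 17.1 ≥ 4 mo → qualifies.
Program B: score 685 ≥ 640; DTI 42.8% > 38%; LTV 68.4% ≤ 100%; employment 90 ≥ 18 mo; reserves 17.1 ≥ 6 mo → does not qualify.
Program C: score 685 ≥ 580; DTI 42.8% ≤ 45%; LTV 68.4% ≤ 95% → qualifies.
Qualifying: Program A, Program C. Lowest rate is 8.20% → Program C.

Program C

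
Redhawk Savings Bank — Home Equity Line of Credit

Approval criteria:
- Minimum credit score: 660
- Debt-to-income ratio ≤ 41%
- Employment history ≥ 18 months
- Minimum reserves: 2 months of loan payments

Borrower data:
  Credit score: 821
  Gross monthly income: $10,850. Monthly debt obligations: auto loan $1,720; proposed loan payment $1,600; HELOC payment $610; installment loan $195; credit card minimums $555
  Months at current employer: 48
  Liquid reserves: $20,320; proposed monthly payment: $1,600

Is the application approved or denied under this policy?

Denied

Credit score 821 ≥ 660 (meets)
Total monthly debts = (1,720 + 1,600 + 610 + 195 + 555) = 4,680. Debt-to-income = 4,680/10,850 = 43.1% — over 41% limit
Employment 48 ≥ 18 months
Reserves: 20,320 ÷ 1,600 = 12.7 months (meets 2-month minimum)
Fails on DTI.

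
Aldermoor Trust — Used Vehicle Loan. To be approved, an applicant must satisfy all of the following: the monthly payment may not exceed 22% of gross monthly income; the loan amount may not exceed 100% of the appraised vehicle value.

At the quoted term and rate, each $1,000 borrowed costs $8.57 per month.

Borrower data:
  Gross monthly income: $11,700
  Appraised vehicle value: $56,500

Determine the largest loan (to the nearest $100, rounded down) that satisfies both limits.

$56,500

Payment cap: 22% × $11,700 = $2,574/month.
At $8.57 per $1,000, that supports 2,574/8.57 × 1,000 ≈ $300,350 → $300,300.
LTV cap: 100% × $56,500 = $56,500 → $56,500.
Binding constraint: loan-to-value.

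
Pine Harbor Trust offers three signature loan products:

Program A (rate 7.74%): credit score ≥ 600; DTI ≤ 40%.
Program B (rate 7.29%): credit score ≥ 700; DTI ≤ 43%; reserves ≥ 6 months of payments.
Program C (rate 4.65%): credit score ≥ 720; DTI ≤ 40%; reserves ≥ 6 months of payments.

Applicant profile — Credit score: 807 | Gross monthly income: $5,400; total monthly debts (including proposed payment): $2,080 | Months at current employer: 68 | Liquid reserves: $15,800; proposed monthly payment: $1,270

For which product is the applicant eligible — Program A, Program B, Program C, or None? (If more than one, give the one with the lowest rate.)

DTI = 2,080/5,400 = 38.5%.
Reserves = 15,800/1,270 = 12.4 months.
Program A: score 807 ≥ 600; DTI 38.5% ≤ 40% → qualifies.
Program B: score 807 ≥ 700; DTI 38.5% ≤ 43%; reserves 12.4 ≥ 6 mo → qualifies.
Program C: score 807 ≥ 720; DTI 38.5% ≤ 40%; reserves 12.4 ≥ 6 mo → qualifies.
Qualifying: Program A, Program B, Program C. Lowest rate is 4.65% → Program C.

Program C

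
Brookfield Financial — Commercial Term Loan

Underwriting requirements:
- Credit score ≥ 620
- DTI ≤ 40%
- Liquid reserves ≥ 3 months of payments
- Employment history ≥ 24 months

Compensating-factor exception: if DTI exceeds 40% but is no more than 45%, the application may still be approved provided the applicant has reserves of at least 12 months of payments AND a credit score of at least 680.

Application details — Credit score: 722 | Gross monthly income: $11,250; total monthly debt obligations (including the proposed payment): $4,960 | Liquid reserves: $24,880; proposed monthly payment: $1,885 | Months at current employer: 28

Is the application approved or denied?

Approved

Credit score 722 ≥ 620 (meets base)
DTI: 4,960 ÷ 11,250 = 44.1%, over the 40% base limit.
Reserves = 24,880/1,885 = 13.2 months ≥ 3
Employment 28 ≥ 24 months
DTI 44.1% is within the 40%–45% exception band; checking compensating factors.
Override check — reserves: 13.2 mo (ok); score: 722 (ok).
Both compensating conditions met → exception applies.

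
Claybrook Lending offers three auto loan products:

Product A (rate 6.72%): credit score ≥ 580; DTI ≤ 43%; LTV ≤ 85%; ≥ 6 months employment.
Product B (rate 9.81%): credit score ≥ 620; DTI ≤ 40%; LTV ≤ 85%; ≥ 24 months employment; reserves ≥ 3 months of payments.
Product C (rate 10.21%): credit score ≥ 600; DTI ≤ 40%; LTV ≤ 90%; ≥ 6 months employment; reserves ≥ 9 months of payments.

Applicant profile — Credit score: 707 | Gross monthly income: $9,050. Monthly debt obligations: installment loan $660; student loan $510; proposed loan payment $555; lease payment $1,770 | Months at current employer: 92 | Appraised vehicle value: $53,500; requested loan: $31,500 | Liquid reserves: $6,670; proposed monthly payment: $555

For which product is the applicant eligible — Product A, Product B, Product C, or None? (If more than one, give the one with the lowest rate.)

Product A

Total debts = (660 + 510 + 555 + 1,770) = 3,495; DTI = 3,495/9,050 = 38.6%.
LTV = 31,500/53,500 = 58.9%.
Reserves = 6,670/555 = 12.0 months.
Product A: score 707 ≥ 580; DTI 38.6% ≤ 43%; LTV 58.9% ≤ 85%; employment 92 ≥ 6 mo → qualifies.
Product B: score 707 ≥ 620; DTI 38.6% ≤ 40%; LTV 58.9% ≤ 85%; employment 92 ≥ 24 mo; reserves 12.0 ≥ 3 mo → qualifies.
Product C: score 707 ≥ 600; DTI 38.6% ≤ 40%; LTV 58.9% ≤ 90%; employment 92 ≥ 6 mo; reserves 12.0 ≥ 9 mo → qualifies.
Qualifying: Product A, Product B, Product C. Lowest rate is 6.72% → Product A.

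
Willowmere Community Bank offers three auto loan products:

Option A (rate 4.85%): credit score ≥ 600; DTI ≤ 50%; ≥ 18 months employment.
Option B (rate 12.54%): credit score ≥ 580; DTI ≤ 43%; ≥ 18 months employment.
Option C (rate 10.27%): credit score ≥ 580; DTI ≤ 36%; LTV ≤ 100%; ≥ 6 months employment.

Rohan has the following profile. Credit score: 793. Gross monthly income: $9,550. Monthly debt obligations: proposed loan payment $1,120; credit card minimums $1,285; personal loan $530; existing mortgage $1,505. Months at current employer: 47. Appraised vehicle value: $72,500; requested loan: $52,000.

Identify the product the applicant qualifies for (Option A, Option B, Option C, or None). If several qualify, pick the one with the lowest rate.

Total debts = (1,120 + 1,285 + 530 + 1,505) = 4,440; DTI = 4,440/9,550 = 46.5%.
LTV = 52,000/72,500 = 71.7%.
Option A: score 793 ≥ 600; DTI 46.5% ≤ 50%; employment 47 ≥ 18 mo → qualifies.
Option B: score 793 ≥ 580; DTI 46.5% > 43%; employment 47 ≥ 18 mo → does not qualify.
Option C: score 793 ≥ 580; DTI 46.5% > 36%; LTV 71.7% ≤ 100%; employment 47 ≥ 6 mo → does not qualify.

Option A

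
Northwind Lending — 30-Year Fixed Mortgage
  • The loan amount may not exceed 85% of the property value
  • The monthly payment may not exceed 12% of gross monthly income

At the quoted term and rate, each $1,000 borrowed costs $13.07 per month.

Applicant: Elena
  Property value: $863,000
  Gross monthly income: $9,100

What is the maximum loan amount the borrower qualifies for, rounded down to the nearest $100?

Payment cap: 12% × $9,100 = $1,092/month.
At $13.07 per $1,000, that supports 1,092/13.07 × 1,000 ≈ $83,550 → $83,500.
LTV cap: 85% × $863,000 = $733,550 → $733,500.
Binding constraint: payment-to-income.

$83,500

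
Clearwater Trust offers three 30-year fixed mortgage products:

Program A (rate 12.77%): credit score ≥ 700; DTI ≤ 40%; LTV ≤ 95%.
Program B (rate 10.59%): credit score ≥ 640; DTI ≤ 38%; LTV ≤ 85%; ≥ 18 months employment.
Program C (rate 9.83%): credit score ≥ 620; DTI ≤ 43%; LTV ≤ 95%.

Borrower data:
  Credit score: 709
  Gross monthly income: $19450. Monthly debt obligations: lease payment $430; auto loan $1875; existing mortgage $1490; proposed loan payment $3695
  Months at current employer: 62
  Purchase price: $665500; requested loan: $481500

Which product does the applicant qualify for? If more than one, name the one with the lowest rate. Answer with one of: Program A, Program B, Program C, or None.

Total debts = (430 + 1,875 + 1,490 + 3,695) = 7,490; DTI = 7,490/19,450 = 38.5%.
LTV = 481,500/665,500 = 72.4%.
Program A: score 709 ≥ 700; DTI 38.5% ≤ 40%; LTV 72.4% ≤ 95% → qualifies.
Program B: score 709 ≥ 640; DTI 38.5% > 38%; LTV 72.4% ≤ 85%; employment 62 ≥ 18 mo → does not qualify.
Program C: score 709 ≥ 620; DTI 38.5% ≤ 43%; LTV 72.4% ≤ 95% → qualifies.
Qualifying: Program A, Program C. Lowest rate is 9.83% → Program C.

Program C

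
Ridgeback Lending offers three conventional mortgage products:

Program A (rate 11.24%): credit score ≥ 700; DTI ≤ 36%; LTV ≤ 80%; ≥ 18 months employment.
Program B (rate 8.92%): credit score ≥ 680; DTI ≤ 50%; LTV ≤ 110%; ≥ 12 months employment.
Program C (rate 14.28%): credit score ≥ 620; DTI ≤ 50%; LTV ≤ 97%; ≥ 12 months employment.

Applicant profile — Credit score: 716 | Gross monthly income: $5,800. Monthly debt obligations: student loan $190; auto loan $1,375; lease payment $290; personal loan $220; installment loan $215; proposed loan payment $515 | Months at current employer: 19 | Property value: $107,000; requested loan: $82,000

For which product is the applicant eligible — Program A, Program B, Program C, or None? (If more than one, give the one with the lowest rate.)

Total debts = (190 + 1,375 + 290 + 220 + 215 + 515) = 2,805; DTI = 2,805/5,800 = 48.4%.
LTV = 82,000/107,000 = 76.6%.
Program A: score 716 ≥ 700; DTI 48.4% > 36%; LTV 76.6% ≤ 80%; employment 19 ≥ 18 mo → does not qualify.
Program B: score 716 ≥ 680; DTI 48.4% ≤ 50%; LTV 76.6% ≤ 110%; employment 19 ≥ 12 mo → qualifies.
Program C: score 716 ≥ 620; DTI 48.4% ≤ 50%; LTV 76.6% ≤ 97%; employment 19 ≥ 12 mo → qualifies.
Qualifying: Program B, Program C. Lowest rate is 8.92% → Program B.

Program B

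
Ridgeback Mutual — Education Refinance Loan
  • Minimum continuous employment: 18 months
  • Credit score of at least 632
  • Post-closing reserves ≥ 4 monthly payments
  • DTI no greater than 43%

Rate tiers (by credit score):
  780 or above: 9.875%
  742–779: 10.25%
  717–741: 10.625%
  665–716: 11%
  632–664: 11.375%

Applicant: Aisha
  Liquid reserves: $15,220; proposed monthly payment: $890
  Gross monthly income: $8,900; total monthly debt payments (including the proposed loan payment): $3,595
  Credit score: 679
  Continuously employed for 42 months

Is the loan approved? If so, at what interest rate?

Credit score 679 ≥ 632 (meets minimum)
DTI: 3,595 ÷ 8,900 = 40.4%, within the 43% cap
Reserves: 15,220 ÷ 890 = 17.1 months (meets 4-month minimum)
Employment 42 ≥ 18 months
All requirements met. Score 679 falls in the 665–716 tier → 11%.

Approved at 11%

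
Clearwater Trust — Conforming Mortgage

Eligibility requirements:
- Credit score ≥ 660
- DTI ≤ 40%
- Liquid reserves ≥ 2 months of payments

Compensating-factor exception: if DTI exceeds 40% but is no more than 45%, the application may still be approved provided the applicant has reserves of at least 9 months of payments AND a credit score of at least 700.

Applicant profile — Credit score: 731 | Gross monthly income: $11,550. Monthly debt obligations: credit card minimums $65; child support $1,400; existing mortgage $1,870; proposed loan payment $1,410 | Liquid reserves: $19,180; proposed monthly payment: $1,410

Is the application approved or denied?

Credit score 731 ≥ 660 (meets base)
Total debts = (65 + 1,400 + 1,870 + 1,410) = 4,745. DTI = 4,745/11,550 = 41.1% > 40% — standard DTI limit exceeded.
Reserves: 19,180 ÷ 1,410 = 13.6 months (meets 2-month minimum)
41.1% falls in the override range (40%–45%), so the compensating-factor test applies.
Override check — reserves: 13.6 mo (ok); score: 731 (ok).
Both compensating conditions met → exception applies.

Approved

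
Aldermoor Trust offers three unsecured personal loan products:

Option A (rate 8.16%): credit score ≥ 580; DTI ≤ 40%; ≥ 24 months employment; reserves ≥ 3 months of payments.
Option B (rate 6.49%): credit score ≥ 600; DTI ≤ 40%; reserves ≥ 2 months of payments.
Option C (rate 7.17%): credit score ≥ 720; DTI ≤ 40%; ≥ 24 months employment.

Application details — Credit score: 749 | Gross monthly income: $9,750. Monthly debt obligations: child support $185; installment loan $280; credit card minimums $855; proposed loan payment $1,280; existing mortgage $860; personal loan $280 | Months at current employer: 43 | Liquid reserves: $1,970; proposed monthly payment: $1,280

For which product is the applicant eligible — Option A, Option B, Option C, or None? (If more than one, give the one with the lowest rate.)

Option C

Total debts = (185 + 280 + 855 + 1,280 + 860 + 280) = 3,740; DTI = 3,740/9,750 = 38.4%.
Reserves = 1,970/1,280 = 1.5 months.
Option A: score 749 ≥ 580; DTI 38.4% ≤ 40%; employment 43 ≥ 24 mo; reserves 1.5 < 3 mo → does not qualify.
Option B: score 749 ≥ 600; DTI 38.4% ≤ 40%; reserves 1.5 < 2 mo → does not qualify.
Option C: score 749 ≥ 720; DTI 38.4% ≤ 40%; employment 43 ≥ 24 mo → qualifies.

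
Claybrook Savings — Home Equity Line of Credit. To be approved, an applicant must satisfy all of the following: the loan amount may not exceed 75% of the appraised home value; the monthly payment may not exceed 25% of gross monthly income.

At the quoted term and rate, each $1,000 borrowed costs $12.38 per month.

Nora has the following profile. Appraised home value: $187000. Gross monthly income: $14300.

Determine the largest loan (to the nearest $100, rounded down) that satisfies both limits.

Payment cap: 25% × $14,300 = $3,575/month.
At $12.38 per $1,000, that supports 3,575/12.38 × 1,000 ≈ $288,772 → $288,700.
LTV cap: 75% × $187,000 = $140,250 → $140,200.
Binding constraint: loan-to-value.

$140,200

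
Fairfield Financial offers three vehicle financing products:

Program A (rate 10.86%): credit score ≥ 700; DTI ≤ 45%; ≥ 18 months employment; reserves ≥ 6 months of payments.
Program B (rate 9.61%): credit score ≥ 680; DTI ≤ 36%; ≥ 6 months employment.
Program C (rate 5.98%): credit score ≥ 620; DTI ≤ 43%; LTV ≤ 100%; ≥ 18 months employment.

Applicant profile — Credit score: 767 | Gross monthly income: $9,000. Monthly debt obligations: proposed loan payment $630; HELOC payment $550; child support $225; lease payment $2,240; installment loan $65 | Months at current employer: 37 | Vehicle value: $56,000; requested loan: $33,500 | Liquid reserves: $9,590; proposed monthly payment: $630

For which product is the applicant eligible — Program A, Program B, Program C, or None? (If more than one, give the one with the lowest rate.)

Total debts = (630 + 550 + 225 + 2,240 + 65) = 3,710; DTI = 3,710/9,000 = 41.2%.
LTV = 33,500/56,000 = 59.8%.
Reserves = 9,590/630 = 15.2 months.
Program A: score 767 ≥ 700; DTI 41.2% ≤ 45%; employment 37 ≥ 18 mo; reserves 15.2 ≥ 6 mo → qualifies.
Program B: score 767 ≥ 680; DTI 41.2% > 36%; employment 37 ≥ 6 mo → does not qualify.
Program C: score 767 ≥ 620; DTI 41.2% ≤ 43%; LTV 59.8% ≤ 100%; employment 37 ≥ 18 mo → qualifies.
Qualifying: Program A, Program C. Lowest rate is 5.98% → Program C.

Program C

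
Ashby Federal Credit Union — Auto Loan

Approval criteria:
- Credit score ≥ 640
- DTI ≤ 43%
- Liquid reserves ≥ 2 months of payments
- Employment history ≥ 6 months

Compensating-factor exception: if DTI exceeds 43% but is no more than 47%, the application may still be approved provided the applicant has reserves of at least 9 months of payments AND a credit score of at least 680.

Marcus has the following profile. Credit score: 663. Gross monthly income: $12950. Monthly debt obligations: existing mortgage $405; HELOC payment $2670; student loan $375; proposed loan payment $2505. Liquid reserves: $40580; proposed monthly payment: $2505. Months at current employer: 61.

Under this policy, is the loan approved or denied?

Credit score 663 ≥ 640 (meets base)
Total debts = (405 + 2,670 + 375 + 2,505) = 5,955. DTI = 5,955/12,950 = 46% > 43% — standard DTI limit exceeded.
Reserves = 40,580/2,505 = 16.2 months ≥ 2
Employment 61 ≥ 6 months
46% falls in the override range (43%–47%), so the compensating-factor test applies.
Override check — reserves: 16.2 mo (ok); score: 663 (below 680).
Compensating-factor requirement not fully met.

Denied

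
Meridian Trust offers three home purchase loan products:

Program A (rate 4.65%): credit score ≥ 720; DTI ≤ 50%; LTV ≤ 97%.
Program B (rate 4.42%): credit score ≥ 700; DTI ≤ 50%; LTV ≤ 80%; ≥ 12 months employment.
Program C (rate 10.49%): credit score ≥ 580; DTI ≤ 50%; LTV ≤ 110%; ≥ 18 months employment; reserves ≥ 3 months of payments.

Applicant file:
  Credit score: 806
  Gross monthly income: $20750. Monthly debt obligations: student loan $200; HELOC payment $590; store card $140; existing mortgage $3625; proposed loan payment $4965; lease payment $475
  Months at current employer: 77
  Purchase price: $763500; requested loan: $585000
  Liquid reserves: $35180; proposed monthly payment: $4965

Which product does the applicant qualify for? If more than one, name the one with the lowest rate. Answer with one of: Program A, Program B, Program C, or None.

Program B

Total debts = (200 + 590 + 140 + 3,625 + 4,965 + 475) = 9,995; DTI = 9,995/20,750 = 48.2%.
LTV = 585,000/763,500 = 76.6%.
Reserves = 35,180/4,965 = 7.1 months.
Program A: score 806 ≥ 720; DTI 48.2% ≤ 50%; LTV 76.6% ≤ 97% → qualifies.
Program B: score 806 ≥ 700; DTI 48.2% ≤ 50%; LTV 76.6% ≤ 80%; employment 77 ≥ 12 mo → qualifies.
Program C: score 806 ≥ 580; DTI 48.2% ≤ 50%; LTV 76.6% ≤ 110%; employment 77 ≥ 18 mo; reserves 7.1 ≥ 3 mo → qualifies.
Qualifying: Program A, Program B, Program C. Lowest rate is 4.42% → Program B.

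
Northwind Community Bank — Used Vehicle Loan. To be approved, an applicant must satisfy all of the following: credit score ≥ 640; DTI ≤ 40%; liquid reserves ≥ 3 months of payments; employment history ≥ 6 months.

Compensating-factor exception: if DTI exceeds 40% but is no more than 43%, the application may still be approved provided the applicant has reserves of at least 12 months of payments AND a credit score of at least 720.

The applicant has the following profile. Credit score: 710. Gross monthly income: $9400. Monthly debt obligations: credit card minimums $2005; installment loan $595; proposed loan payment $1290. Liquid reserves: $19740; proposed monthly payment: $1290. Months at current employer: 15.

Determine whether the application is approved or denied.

Credit score 710 ≥ 640 (meets base)
Total debts = (2,005 + 595 + 1,290) = 3,890. DTI: 3,890 ÷ 9,400 = 41.4%, over the 40% base limit.
Reserves = 19,740/1,290 = 15.3 months ≥ 3
Employment 15 ≥ 6 months
DTI 41.4% is within the 40%–43% exception band; checking compensating factors.
Reserves 15.3 ≥ 12 months; credit score 710 < 720.
Compensating-factor requirement not fully met.

Denied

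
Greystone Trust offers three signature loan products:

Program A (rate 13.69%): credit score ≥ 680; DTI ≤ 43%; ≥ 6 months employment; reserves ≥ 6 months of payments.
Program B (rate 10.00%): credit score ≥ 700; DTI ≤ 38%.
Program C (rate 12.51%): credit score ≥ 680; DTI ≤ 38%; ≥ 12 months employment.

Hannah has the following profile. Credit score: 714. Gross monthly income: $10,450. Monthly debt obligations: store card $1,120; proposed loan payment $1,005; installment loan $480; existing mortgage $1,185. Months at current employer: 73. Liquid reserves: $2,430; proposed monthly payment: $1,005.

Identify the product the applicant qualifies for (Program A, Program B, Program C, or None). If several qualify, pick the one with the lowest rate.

Program B

Total debts = (1,120 + 1,005 + 480 + 1,185) = 3,790; DTI = 3,790/10,450 = 36.3%.
Reserves = 2,430/1,005 = 2.4 months.
Program A: score 714 ≥ 680; DTI 36.3% ≤ 43%; employment 73 ≥ 6 mo; reserves 2.4 < 6 mo → does not qualify.
Program B: score 714 ≥ 700; DTI 36.3% ≤ 38% → qualifies.
Program C: score 714 ≥ 680; DTI 36.3% ≤ 38%; employment 73 ≥ 12 mo → qualifies.
Qualifying: Program B, Program C. Lowest rate is 10.00% → Program B.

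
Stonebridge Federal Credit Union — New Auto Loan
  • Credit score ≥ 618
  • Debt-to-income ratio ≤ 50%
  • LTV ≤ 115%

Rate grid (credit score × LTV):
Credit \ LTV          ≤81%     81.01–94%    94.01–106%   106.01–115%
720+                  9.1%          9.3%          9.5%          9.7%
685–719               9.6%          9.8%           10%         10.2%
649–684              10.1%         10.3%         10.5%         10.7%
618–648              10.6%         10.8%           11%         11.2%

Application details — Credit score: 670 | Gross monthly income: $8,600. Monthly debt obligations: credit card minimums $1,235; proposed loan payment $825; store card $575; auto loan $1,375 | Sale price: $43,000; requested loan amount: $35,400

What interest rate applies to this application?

10.3%

Credit score 670 ≥ 618; Total monthly debts = (1,235 + 825 + 575 + 1,375) = 4,010. DTI = 4,010/8,600 = 46.6% ≤ 50%
LTV = 35,400/43,000 = 82.3% ≤ 115%
Credit 670 → row 649–684; LTV 82.3% → column 81.01–94%. Grid cell → 10.3%.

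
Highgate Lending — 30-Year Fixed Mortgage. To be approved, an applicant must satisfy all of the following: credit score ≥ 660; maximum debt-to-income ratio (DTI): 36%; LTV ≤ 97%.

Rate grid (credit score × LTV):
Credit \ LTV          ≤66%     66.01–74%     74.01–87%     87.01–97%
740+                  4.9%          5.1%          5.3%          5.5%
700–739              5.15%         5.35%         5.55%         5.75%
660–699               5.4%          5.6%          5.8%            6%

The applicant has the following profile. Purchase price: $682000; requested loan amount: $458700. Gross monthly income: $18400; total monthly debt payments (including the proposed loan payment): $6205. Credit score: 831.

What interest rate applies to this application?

5.1%

Credit score 831 ≥ 660; Debt-to-income = 6,205/18,400 = 33.7% — meets 36% limit
LTV: 458,700 ÷ 682,000 = 67.3%, within 97% cap
Score 831 is in the 740+ band; LTV 67.3% is in the 66.01–74% band → 5.1%.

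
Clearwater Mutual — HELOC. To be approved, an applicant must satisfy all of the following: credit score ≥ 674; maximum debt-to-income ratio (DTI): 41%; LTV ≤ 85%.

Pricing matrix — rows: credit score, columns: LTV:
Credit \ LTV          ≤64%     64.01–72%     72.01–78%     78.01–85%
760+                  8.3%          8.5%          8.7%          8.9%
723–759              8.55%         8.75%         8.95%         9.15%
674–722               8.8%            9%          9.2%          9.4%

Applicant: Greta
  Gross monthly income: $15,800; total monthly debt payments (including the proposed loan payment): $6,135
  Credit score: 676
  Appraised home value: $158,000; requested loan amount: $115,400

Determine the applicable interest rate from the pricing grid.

Credit score 676 ≥ 674; Debt-to-income = 6,135/15,800 = 38.8% — meets 41% limit
LTV: 115,400 ÷ 158,000 = 73%, within 85% cap
Credit 676 → row 674–722; LTV 73% → column 72.01–78%. Grid cell → 9.2%.

9.2%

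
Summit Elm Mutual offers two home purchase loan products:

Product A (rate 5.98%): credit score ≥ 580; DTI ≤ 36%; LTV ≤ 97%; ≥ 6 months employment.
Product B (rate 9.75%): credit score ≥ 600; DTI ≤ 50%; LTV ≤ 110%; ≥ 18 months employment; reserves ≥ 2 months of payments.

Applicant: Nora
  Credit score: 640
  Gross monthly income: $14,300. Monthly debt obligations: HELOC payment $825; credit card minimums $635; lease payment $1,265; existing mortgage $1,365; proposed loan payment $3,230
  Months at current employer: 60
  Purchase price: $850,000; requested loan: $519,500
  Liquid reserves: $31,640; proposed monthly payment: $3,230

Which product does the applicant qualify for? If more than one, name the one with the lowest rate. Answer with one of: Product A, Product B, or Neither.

Total debts = (825 + 635 + 1,265 + 1,365 + 3,230) = 7,320; DTI = 7,320/14,300 = 51.2%.
LTV = 519,500/850,000 = 61.1%.
Reserves = 31,640/3,230 = 9.8 months.
Product A: score 640 ≥ 580; DTI 51.2% > 36%; LTV 61.1% ≤ 97%; employment 60 ≥ 6 mo → does not qualify.
Product B: score 640 ≥ 600; DTI 51.2% > 50%; LTV 61.1% ≤ 110%; employment 60 ≥ 18 mo; reserves 9.8 ≥ 2 mo → does not qualify.

Neither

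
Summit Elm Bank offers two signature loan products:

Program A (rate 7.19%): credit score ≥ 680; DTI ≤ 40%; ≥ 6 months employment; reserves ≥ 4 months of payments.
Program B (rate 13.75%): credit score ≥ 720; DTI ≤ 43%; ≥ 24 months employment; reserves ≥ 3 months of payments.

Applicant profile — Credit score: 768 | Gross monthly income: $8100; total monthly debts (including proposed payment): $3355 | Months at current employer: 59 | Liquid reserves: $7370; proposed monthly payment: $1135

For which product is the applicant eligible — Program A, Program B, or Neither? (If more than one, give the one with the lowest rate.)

DTI = 3,355/8,100 = 41.4%.
Reserves = 7,370/1,135 = 6.5 months.
Program A: score 768 ≥ 680; DTI 41.4% > 40%; employment 59 ≥ 6 mo; reserves 6.5 ≥ 4 mo → does not qualify.
Program B: score 768 ≥ 720; DTI 41.4% ≤ 43%; employment 59 ≥ 24 mo; reserves 6.5 ≥ 3 mo → qualifies.

Program B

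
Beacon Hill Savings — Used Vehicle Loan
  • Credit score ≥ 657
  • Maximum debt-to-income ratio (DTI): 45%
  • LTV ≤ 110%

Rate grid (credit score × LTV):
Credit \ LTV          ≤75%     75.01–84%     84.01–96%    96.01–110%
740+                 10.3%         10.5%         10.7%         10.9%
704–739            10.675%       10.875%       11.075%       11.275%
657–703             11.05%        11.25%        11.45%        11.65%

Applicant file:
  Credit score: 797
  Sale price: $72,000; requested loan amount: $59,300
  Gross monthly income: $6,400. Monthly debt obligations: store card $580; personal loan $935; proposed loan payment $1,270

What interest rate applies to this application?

10.5%

Credit score 797 ≥ 657; Total monthly debts = (580 + 935 + 1,270) = 2,785. DTI = 2,785/6,400 = 43.5% ≤ 45%
LTV: 59,300 ÷ 72,000 = 82.4%, within 110% cap
Credit 797 → row 740+; LTV 82.4% → column 75.01–84%. Grid cell → 10.5%.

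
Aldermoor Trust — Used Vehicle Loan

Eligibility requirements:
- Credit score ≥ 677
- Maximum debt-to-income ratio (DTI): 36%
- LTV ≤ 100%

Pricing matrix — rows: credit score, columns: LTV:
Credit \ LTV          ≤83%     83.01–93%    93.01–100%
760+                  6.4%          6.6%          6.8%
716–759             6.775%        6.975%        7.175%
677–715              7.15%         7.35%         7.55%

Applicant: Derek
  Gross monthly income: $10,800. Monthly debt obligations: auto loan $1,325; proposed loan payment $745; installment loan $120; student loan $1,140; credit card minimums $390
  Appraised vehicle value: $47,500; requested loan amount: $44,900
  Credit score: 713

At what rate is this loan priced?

7.55%

Credit score 713 ≥ 677; Total monthly debts = (1,325 + 745 + 120 + 1,140 + 390) = 3,720. DTI: 3,720 ÷ 10,800 = 34.4%, within the 36% cap
LTV: 44,900 ÷ 47,500 = 94.5%, within 100% cap
Score 713 is in the 677–715 band; LTV 94.5% is in the 93.01–100% band → 7.55%.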